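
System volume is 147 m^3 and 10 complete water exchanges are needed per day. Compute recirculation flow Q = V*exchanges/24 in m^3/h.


Daily recirculation volume = 147 m^3 * 10 = 1470 m^3/day
Flow rate Q = daily volume / 24 h = 1470 / 24 = 61.25 m^3/h

61.25 m^3/h


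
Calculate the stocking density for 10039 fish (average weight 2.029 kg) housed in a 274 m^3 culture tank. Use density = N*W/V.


Total biomass = 10039 fish * 2.029 kg = 20369.131 kg
Density = total biomass / volume = 20369.131 / 274 = 74.3399 kg/m^3

74.3399 kg/m^3


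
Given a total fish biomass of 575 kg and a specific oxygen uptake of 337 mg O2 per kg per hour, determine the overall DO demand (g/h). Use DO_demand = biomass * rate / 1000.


Total O2 consumption (mg/h) = 575 kg * 337 mg/(kg*h) = 193775 mg/h
Convert to g/h: 193775 / 1000 = 193.775 g/h

193.775 g/h


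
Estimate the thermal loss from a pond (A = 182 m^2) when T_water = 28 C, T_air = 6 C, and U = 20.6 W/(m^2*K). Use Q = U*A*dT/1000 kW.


Temperature difference dT = 28 - 6 = 22 K
Heat loss (W) = U * A * dT = 20.6 * 182 * 22 = 82482.4 W
Convert to kW: 82482.4 / 1000 = 82.4824 kW

82.4824 kW


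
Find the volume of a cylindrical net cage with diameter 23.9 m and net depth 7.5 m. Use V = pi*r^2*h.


r = d/2 = 23.9/2 = 11.95 m
Base area = pi*r^2 = pi*11.95^2 = 448.62728 m^2
Volume = 448.62728 * 7.5 = 3364.7 m^3

3364.7 m^3


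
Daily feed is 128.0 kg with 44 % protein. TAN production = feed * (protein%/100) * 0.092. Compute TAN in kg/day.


Protein in feed = 128.0 * 44/100 = 56.32 kg/day
TAN = protein * 0.092 = 56.32 * 0.092 = 5.18144 kg/day

5.18144 kg/day


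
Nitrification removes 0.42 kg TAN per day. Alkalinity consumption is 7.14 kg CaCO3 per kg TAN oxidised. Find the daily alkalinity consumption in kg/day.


Alkalinity factor: 7.14 kg CaCO3 consumed per kg TAN nitrified
alk = 0.42 kg TAN * 7.14 = 2.9988 kg CaCO3/day

2.9988 kg CaCO3/day


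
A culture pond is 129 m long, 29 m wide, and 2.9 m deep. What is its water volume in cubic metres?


Base area = L * W = 129 * 29 = 3741 m^2
Volume = area * depth = 3741 * 2.9 = 10848.9 m^3

10848.9 m^3


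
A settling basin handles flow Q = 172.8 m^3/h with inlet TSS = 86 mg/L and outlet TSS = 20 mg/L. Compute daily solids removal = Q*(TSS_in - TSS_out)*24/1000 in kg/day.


Concentration drop: TSS_in - TSS_out = 86 - 20 = 66 mg/L
Hourly solids removed = Q * dTSS = 172.8 m^3/h * 66 mg/L = 11404.8 g/h  (m^3/h * mg/L = g/h)
Daily solids removed = 11404.8 * 24 = 273715.2 g/day
Convert g to kg: 273715.2 / 1000 = 273.7152 kg/day

273.7152 kg/day


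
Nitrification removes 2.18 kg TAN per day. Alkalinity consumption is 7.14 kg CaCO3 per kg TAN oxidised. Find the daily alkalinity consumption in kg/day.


Alkalinity factor: 7.14 kg CaCO3 consumed per kg TAN nitrified
alk = 2.18 kg TAN * 7.14 = 15.5652 kg CaCO3/day

15.5652 kg CaCO3/day


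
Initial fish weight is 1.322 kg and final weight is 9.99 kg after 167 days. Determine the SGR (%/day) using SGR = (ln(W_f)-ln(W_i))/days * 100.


ln(W_f) = ln(9.99) = 2.3015846
ln(W_i) = ln(1.322) = 0.27914574
ln(W_f) - ln(W_i) = 2.3015846 - 0.27914574 = 2.0224389
SGR = 2.0224389 / 167 * 100 = 1.21104 %/day

1.21104 %/day


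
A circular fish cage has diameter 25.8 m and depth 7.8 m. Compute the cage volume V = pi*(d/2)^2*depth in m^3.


r = d/2 = 25.8/2 = 12.9 m
Base area = pi*r^2 = pi*12.9^2 = 522.79243 m^2
Volume = 522.79243 * 7.8 = 4077.78 m^3

4077.78 m^3


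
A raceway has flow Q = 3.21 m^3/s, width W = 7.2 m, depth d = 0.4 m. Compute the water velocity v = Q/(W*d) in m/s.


Cross-sectional area = W * d = 7.2 * 0.4 = 2.88 m^2
Velocity = Q / A = 3.21 / 2.88 = 1.11458 m/s

1.11458 m/s


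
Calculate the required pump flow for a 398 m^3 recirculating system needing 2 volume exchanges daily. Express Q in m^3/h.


Daily recirculation volume = 398 m^3 * 2 = 796 m^3/day
Flow rate Q = daily volume / 24 h = 796 / 24 = 33.1667 m^3/h

33.1667 m^3/h


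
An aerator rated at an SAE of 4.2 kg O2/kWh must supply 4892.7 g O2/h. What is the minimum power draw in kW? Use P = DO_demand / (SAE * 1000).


SAE in g O2/kWh = 4.2 * 1000 = 4200 g/kWh
P = DO_demand / SAE_g = 4892.7 / 4200 = 1.16493 kW

1.16493 kW


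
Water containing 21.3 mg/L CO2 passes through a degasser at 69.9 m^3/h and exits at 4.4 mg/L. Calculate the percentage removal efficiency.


CO2_out / CO2_in = 4.4 / 21.3 = 0.20657277
Fraction remaining = 0.20657277
efficiency = (1 - 0.20657277) * 100 = 79.3427 %

79.3427 %


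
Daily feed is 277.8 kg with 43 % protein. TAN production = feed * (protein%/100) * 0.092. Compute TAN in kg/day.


Protein in feed = 277.8 * 43/100 = 119.454 kg/day
TAN = protein * 0.092 = 119.454 * 0.092 = 10.989768 kg/day

10.989768 kg/day


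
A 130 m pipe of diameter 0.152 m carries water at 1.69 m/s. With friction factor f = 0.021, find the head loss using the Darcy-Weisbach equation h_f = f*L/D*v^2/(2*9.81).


v^2 = 1.69^2 = 2.8561 m^2/s^2
L/D = 130/0.152 = 855.26316
h_f = f*(L/D)*v^2/(2g) = 0.021 * 855.26316 * 2.8561 / 19.62 = 2.61453 m

2.61453 m


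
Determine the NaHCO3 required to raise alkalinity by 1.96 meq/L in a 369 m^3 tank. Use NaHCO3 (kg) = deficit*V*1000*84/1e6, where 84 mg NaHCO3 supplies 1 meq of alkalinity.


Tank volume in L = 369 m^3 * 1000 = 369000 L
Total meq required = 1.96 meq/L * 369000 L = 723240 meq
NaHCO3 mass = 723240 meq * 84 mg/meq / 1e6 = 60.7522 kg

60.7522 kg


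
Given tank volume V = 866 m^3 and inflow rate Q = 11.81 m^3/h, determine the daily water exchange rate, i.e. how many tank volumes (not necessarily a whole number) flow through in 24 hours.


Daily flow volume = 11.81 m^3/h * 24 h = 283.44 m^3/day
Exchanges = daily flow / tank volume = 283.44 / 866 = 0.327298 exchanges/day

0.327298 exchanges/day


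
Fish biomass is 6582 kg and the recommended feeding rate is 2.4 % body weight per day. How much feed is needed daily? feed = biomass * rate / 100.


Feeding rate fraction = 2.4% / 100 = 0.024
Daily feed = 6582 kg * 0.024 = 157.968 kg/day

157.968 kg/day


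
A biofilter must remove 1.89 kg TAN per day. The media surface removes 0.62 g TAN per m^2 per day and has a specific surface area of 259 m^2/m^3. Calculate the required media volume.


A = 1.89*1000 / 0.62 = 3048.3871 m^2
V = 3048.3871 / 259 = 11.7698

11.7698 m^3


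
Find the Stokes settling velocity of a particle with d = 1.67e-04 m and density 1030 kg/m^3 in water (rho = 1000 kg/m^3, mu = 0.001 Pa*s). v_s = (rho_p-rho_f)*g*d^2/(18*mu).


Density difference: rho_p - rho_f = 1030 - 1000 = 30 kg/m^3
d^2 = (1.67e-04)^2 = 2.7889e-08 m^2
Numerator = (rho_p - rho_f) * g * d^2 = 30 * 9.81 * 2.7889e-08 = 8.2077327e-06
Denominator = 18 * mu = 18 * 0.001 = 0.018
v_s = 8.2077327e-06 / 0.018 = 4.55985e-04 m/s
Check: Re = rho_f * v_s * d / mu = 1000 * 4.55985e-04 * 1.67e-04 / 0.001 = 0.0761 < 1, so Stokes' law applies.

4.55985e-04 m/s


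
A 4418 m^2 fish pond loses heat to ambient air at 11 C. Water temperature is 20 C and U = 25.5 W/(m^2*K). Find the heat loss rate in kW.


Temperature difference dT = 20 - 11 = 9 K
Heat loss (W) = U * A * dT = 25.5 * 4418 * 9 = 1013931 W
Convert to kW: 1013931 / 1000 = 1013.931 kW

1013.931 kW


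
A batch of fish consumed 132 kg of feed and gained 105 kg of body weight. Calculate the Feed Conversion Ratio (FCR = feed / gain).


FCR = feed consumed / weight gained
FCR = 132 kg / 105 kg = 1.25714

1.25714


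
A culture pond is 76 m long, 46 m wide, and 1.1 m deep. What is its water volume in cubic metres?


Base area = L * W = 76 * 46 = 3496 m^2
Volume = area * depth = 3496 * 1.1 = 3845.6 m^3

3845.6 m^3


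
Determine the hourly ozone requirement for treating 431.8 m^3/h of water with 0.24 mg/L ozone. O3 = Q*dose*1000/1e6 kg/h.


O3 demand (mg/h) = Q * dose * 1000 = 431.8 * 0.24 * 1000 = 103632 mg/h
Convert mg to kg: 103632 / 1e6 = 0.103632 kg/h

0.103632 kg/h


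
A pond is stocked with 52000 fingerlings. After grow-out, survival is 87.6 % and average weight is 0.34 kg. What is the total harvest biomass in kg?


Survivors = 52000 * 87.6/100 = 45552 fish
Harvest biomass = survivors * W_f = 45552 * 0.34 = 15487.68 kg

15487.68 kg


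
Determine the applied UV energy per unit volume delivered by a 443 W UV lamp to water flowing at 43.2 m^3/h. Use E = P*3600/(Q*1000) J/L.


Energy delivered per hour = 443 W * 3600 s = 1594800 J/h
Volume treated per hour = 43.2 m^3/h * 1000 = 43200 L/h
dose = 1594800 / 43200 = 36.9167 J/L

36.9167 J/L


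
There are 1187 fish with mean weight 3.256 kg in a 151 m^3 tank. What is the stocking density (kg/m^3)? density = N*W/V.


Total biomass = 1187 fish * 3.256 kg = 3864.872 kg
Density = total biomass / volume = 3864.872 / 151 = 25.5952 kg/m^3

25.5952 kg/m^3


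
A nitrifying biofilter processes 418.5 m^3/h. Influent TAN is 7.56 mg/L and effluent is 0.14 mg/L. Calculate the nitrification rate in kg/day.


Concentration drop: TAN_in - TAN_out = 7.56 - 0.14 = 7.42 mg/L
Hourly TAN removed = Q * dTAN = 418.5 m^3/h * 7.42 mg/L = 3105.27 g/h  (m^3/h * mg/L = g/h)
Daily TAN removed = 3105.27 * 24 = 74526.48 g/day
Convert to kg/day: 74526.48 / 1000 = 74.52648 kg/day

74.52648 kg/day


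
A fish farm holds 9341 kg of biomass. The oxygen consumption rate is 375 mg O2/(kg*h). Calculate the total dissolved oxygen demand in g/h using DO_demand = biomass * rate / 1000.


Total O2 consumption (mg/h) = 9341 kg * 375 mg/(kg*h) = 3502875 mg/h
Convert to g/h: 3502875 / 1000 = 3502.875 g/h

3502.875 g/h


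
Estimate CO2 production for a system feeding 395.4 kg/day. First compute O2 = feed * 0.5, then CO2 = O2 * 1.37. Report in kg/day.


O2 = 395.4 * 0.5 = 197.7
CO2 = 197.7 * 1.37 = 270.849

270.849 kg/day


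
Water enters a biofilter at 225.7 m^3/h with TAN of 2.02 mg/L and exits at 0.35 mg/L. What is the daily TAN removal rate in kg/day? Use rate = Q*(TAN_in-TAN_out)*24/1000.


Concentration drop: TAN_in - TAN_out = 2.02 - 0.35 = 1.67 mg/L
Hourly TAN removed = Q * dTAN = 225.7 m^3/h * 1.67 mg/L = 376.919 g/h  (m^3/h * mg/L = g/h)
Daily TAN removed = 376.919 * 24 = 9046.056 g/day
Convert to kg/day: 9046.056 / 1000 = 9.046056 kg/day

9.046056 kg/day


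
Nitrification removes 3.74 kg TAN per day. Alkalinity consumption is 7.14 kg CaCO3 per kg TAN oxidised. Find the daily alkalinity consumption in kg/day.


Alkalinity factor: 7.14 kg CaCO3 consumed per kg TAN nitrified
alk = 3.74 kg TAN * 7.14 = 26.7036 kg CaCO3/day

26.7036 kg CaCO3/day


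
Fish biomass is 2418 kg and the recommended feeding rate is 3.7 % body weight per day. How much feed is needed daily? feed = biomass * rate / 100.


Feeding rate fraction = 3.7% / 100 = 0.037
Daily feed = 2418 kg * 0.037 = 89.466 kg/day

89.466 kg/day


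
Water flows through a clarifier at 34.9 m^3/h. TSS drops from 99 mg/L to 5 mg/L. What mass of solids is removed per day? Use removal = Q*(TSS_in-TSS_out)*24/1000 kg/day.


Concentration drop: TSS_in - TSS_out = 99 - 5 = 94 mg/L
Hourly solids removed = Q * dTSS = 34.9 m^3/h * 94 mg/L = 3280.6 g/h  (m^3/h * mg/L = g/h)
Daily solids removed = 3280.6 * 24 = 78734.4 g/day
Convert g to kg: 78734.4 / 1000 = 78.7344 kg/day

78.7344 kg/day


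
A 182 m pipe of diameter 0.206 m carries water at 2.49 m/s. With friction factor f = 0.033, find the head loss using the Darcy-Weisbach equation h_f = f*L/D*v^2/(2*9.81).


v^2 = 2.49^2 = 6.2001 m^2/s^2
L/D = 182/0.206 = 883.49515
h_f = f*(L/D)*v^2/(2g) = 0.033 * 883.49515 * 6.2001 / 19.62 = 9.21335 m

9.21335 m


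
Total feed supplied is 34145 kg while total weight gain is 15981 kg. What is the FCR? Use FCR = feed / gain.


FCR = feed consumed / weight gained
FCR = 34145 kg / 15981 kg = 2.1366

2.1366


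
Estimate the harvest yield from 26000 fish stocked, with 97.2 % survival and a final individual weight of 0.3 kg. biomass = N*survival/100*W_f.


Survivors = 26000 * 97.2/100 = 25272 fish
Harvest biomass = survivors * W_f = 25272 * 0.3 = 7581.6 kg

7581.6 kg


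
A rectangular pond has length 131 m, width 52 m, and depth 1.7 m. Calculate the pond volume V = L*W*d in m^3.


Base area = L * W = 131 * 52 = 6812 m^2
Volume = area * depth = 6812 * 1.7 = 11580.4 m^3

11580.4 m^3


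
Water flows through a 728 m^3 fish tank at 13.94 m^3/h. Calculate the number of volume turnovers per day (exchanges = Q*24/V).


Daily flow volume = 13.94 m^3/h * 24 h = 334.56 m^3/day
Exchanges = daily flow / tank volume = 334.56 / 728 = 0.45956 exchanges/day

0.45956 exchanges/day


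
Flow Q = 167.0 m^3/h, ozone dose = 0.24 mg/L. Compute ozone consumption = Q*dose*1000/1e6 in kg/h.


O3 demand (mg/h) = Q * dose * 1000 = 167.0 * 0.24 * 1000 = 40080 mg/h
Convert mg to kg: 40080 / 1e6 = 0.04008 kg/h

0.04008 kg/h


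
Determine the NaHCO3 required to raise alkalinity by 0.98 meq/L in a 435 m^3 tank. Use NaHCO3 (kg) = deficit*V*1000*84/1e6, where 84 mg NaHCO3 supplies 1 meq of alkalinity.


Tank volume in L = 435 m^3 * 1000 = 435000 L
Total meq required = 0.98 meq/L * 435000 L = 426300 meq
NaHCO3 mass = 426300 meq * 84 mg/meq / 1e6 = 35.8092 kg

35.8092 kg


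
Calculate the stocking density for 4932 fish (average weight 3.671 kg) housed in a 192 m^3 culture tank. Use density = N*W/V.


Total biomass = 4932 fish * 3.671 kg = 18105.372 kg
Density = total biomass / volume = 18105.372 / 192 = 94.2988 kg/m^3

94.2988 kg/m^3


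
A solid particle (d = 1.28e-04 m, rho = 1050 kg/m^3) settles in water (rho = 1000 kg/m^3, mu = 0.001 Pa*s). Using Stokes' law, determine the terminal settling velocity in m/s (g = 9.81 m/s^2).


Density difference: rho_p - rho_f = 1050 - 1000 = 50 kg/m^3
d^2 = (1.28e-04)^2 = 1.6384e-08 m^2
Numerator = (rho_p - rho_f) * g * d^2 = 50 * 9.81 * 1.6384e-08 = 8.036352e-06
Denominator = 18 * mu = 18 * 0.001 = 0.018
v_s = 8.036352e-06 / 0.018 = 4.46464e-04 m/s
Check: Re = rho_f * v_s * d / mu = 1000 * 4.46464e-04 * 1.28e-04 / 0.001 = 0.0571 < 1, so Stokes' law applies.

4.46464e-04 m/s


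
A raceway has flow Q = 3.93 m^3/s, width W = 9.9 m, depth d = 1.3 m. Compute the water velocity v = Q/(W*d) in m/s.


Cross-sectional area = W * d = 9.9 * 1.3 = 12.87 m^2
Velocity = Q / A = 3.93 / 12.87 = 0.305361 m/s

0.305361 m/s


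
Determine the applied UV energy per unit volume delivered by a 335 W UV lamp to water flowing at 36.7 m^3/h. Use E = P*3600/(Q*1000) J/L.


Energy delivered per hour = 335 W * 3600 s = 1206000 J/h
Volume treated per hour = 36.7 m^3/h * 1000 = 36700 L/h
dose = 1206000 / 36700 = 32.861 J/L

32.861 J/L


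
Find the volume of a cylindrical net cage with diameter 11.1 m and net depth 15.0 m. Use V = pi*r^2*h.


r = d/2 = 11.1/2 = 5.55 m
Base area = pi*r^2 = pi*5.55^2 = 96.768908 m^2
Volume = 96.768908 * 15.0 = 1451.53 m^3

1451.53 m^3


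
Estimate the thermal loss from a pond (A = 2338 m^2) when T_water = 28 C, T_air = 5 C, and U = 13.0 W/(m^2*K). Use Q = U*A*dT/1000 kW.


Temperature difference dT = 28 - 5 = 23 K
Heat loss (W) = U * A * dT = 13.0 * 2338 * 23 = 699062 W
Convert to kW: 699062 / 1000 = 699.062 kW

699.062 kW


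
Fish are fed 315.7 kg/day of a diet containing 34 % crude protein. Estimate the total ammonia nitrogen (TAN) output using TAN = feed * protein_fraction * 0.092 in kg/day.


Protein in feed = 315.7 * 34/100 = 107.338 kg/day
TAN = protein * 0.092 = 107.338 * 0.092 = 9.875096 kg/day

9.875096 kg/day


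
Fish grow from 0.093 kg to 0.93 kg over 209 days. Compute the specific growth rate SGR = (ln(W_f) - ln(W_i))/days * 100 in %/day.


ln(W_f) = ln(0.93) = -0.072570693
ln(W_i) = ln(0.093) = -2.3751558
ln(W_f) - ln(W_i) = -0.072570693 - -2.3751558 = 2.3025851
SGR = 2.3025851 / 209 * 100 = 1.10172 %/day

1.10172 %/day


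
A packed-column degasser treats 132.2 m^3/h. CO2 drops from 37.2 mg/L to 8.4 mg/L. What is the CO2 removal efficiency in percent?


CO2_out / CO2_in = 8.4 / 37.2 = 0.22580645
Fraction remaining = 0.22580645
efficiency = (1 - 0.22580645) * 100 = 77.4194 %

77.4194 %


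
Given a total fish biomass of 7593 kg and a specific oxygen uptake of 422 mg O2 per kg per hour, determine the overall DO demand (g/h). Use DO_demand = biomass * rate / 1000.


Total O2 consumption (mg/h) = 7593 kg * 422 mg/(kg*h) = 3204246 mg/h
Convert to g/h: 3204246 / 1000 = 3204.246 g/h

3204.246 g/h


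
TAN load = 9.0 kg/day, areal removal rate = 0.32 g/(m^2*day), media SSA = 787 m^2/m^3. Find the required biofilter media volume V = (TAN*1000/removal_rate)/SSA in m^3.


A = 9.0*1000 / 0.32 = 28125 m^2
V = 28125 / 787 = 35.737

35.737 m^3


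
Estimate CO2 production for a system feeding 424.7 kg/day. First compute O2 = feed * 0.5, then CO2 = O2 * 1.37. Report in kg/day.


O2 = 424.7 * 0.5 = 212.35
CO2 = 212.35 * 1.37 = 290.9195

290.9195 kg/day


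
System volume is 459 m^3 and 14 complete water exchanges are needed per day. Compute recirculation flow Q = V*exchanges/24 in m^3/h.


Daily recirculation volume = 459 m^3 * 14 = 6426 m^3/day
Flow rate Q = daily volume / 24 h = 6426 / 24 = 267.75 m^3/h

267.75 m^3/h


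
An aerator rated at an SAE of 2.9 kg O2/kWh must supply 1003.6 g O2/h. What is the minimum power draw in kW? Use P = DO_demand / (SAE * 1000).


SAE in g O2/kWh = 2.9 * 1000 = 2900 g/kWh
P = DO_demand / SAE_g = 1003.6 / 2900 = 0.346069 kW

0.346069 kW


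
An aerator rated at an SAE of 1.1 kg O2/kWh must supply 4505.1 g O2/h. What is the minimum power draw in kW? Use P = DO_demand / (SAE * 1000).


SAE in g O2/kWh = 1.1 * 1000 = 1100 g/kWh
P = DO_demand / SAE_g = 4505.1 / 1100 = 4.09555 kW

4.09555 kW


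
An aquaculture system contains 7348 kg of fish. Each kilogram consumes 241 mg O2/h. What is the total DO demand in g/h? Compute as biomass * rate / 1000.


Total O2 consumption (mg/h) = 7348 kg * 241 mg/(kg*h) = 1770868 mg/h
Convert to g/h: 1770868 / 1000 = 1770.868 g/h

1770.868 g/h


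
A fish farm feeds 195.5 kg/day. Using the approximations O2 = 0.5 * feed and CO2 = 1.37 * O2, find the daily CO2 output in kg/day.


O2 = 195.5 * 0.5 = 97.75
CO2 = 97.75 * 1.37 = 133.9175

133.9175 kg/day


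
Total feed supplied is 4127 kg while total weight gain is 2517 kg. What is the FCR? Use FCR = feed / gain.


FCR = feed consumed / weight gained
FCR = 4127 kg / 2517 kg = 1.63965

1.63965


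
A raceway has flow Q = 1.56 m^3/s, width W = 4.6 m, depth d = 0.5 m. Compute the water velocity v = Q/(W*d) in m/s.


Cross-sectional area = W * d = 4.6 * 0.5 = 2.3 m^2
Velocity = Q / A = 1.56 / 2.3 = 0.678261 m/s

0.678261 m/s


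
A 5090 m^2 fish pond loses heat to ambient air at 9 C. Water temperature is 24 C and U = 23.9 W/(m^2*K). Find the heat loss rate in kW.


Temperature difference dT = 24 - 9 = 15 K
Heat loss (W) = U * A * dT = 23.9 * 5090 * 15 = 1824765 W
Convert to kW: 1824765 / 1000 = 1824.765 kW

1824.765 kW


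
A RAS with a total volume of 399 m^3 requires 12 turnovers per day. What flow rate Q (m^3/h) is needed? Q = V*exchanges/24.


Daily recirculation volume = 399 m^3 * 12 = 4788 m^3/day
Flow rate Q = daily volume / 24 h = 4788 / 24 = 199.5 m^3/h

199.5 m^3/h


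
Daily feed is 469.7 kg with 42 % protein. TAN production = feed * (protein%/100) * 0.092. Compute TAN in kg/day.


Protein in feed = 469.7 * 42/100 = 197.274 kg/day
TAN = protein * 0.092 = 197.274 * 0.092 = 18.149208 kg/day

18.149208 kg/day


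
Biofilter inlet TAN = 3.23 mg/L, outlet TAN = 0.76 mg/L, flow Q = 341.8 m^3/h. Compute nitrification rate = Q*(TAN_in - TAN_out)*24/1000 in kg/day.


Concentration drop: TAN_in - TAN_out = 3.23 - 0.76 = 2.47 mg/L
Hourly TAN removed = Q * dTAN = 341.8 m^3/h * 2.47 mg/L = 844.246 g/h  (m^3/h * mg/L = g/h)
Daily TAN removed = 844.246 * 24 = 20261.904 g/day
Convert to kg/day: 20261.904 / 1000 = 20.261904 kg/day

20.261904 kg/day


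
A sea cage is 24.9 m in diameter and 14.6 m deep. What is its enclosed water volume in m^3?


r = d/2 = 24.9/2 = 12.45 m
Base area = pi*r^2 = pi*12.45^2 = 486.95472 m^2
Volume = 486.95472 * 14.6 = 7109.54 m^3

7109.54 m^3


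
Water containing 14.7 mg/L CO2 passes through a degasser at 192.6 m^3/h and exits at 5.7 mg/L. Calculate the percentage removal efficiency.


CO2_out / CO2_in = 5.7 / 14.7 = 0.3877551
Fraction remaining = 0.3877551
efficiency = (1 - 0.3877551) * 100 = 61.2245 %

61.2245 %


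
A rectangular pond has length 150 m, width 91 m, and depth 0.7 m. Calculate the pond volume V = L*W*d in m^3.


Base area = L * W = 150 * 91 = 13650 m^2
Volume = area * depth = 13650 * 0.7 = 9555 m^3

9555 m^3


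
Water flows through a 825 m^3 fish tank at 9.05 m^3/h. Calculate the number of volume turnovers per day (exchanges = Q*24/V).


Daily flow volume = 9.05 m^3/h * 24 h = 217.2 m^3/day
Exchanges = daily flow / tank volume = 217.2 / 825 = 0.263273 exchanges/day

0.263273 exchanges/day


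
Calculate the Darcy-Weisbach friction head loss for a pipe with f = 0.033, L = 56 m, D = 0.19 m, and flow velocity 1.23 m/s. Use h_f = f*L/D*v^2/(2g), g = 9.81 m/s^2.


v^2 = 1.23^2 = 1.5129 m^2/s^2
L/D = 56/0.19 = 294.73684
h_f = f*(L/D)*v^2/(2g) = 0.033 * 294.73684 * 1.5129 / 19.62 = 0.749997 m

0.749997 m


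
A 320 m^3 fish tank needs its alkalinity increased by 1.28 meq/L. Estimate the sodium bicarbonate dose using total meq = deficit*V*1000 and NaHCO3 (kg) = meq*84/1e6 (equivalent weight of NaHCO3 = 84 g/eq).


Tank volume in L = 320 m^3 * 1000 = 320000 L
Total meq required = 1.28 meq/L * 320000 L = 409600 meq
NaHCO3 mass = 409600 meq * 84 mg/meq / 1e6 = 34.4064 kg

34.4064 kg


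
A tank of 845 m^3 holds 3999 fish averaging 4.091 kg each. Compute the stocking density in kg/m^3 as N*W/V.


Total biomass = 3999 fish * 4.091 kg = 16359.909 kg
Density = total biomass / volume = 16359.909 / 845 = 19.3608 kg/m^3

19.3608 kg/m^3


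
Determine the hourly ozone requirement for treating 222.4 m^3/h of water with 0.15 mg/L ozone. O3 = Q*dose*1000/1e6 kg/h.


O3 demand (mg/h) = Q * dose * 1000 = 222.4 * 0.15 * 1000 = 33360 mg/h
Convert mg to kg: 33360 / 1e6 = 0.03336 kg/h

0.03336 kg/h


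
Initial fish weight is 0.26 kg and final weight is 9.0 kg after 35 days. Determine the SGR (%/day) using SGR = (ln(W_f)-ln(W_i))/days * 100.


ln(W_f) = ln(9.0) = 2.1972246
ln(W_i) = ln(0.26) = -1.3470736
ln(W_f) - ln(W_i) = 2.1972246 - -1.3470736 = 3.5442982
SGR = 3.5442982 / 35 * 100 = 10.1266 %/day

10.1266 %/day


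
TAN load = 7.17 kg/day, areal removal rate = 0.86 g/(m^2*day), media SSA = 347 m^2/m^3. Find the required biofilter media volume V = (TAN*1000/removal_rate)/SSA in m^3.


A = 7.17*1000 / 0.86 = 8337.2093 m^2
V = 8337.2093 / 347 = 24.0265

24.0265 m^3


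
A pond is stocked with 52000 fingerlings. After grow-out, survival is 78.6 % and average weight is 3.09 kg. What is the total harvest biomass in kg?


Survivors = 52000 * 78.6/100 = 40872 fish
Harvest biomass = survivors * W_f = 40872 * 3.09 = 126294.48 kg

126294.48 kg


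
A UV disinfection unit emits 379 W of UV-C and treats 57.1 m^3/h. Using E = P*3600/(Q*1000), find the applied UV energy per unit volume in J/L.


Energy delivered per hour = 379 W * 3600 s = 1364400 J/h
Volume treated per hour = 57.1 m^3/h * 1000 = 57100 L/h
dose = 1364400 / 57100 = 23.8949 J/L

23.8949 J/L


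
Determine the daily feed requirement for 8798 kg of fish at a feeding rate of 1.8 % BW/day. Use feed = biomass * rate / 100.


Feeding rate fraction = 1.8% / 100 = 0.018
Daily feed = 8798 kg * 0.018 = 158.364 kg/day

158.364 kg/day


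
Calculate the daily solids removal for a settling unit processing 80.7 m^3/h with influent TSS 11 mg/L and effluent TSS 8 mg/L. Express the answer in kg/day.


Concentration drop: TSS_in - TSS_out = 11 - 8 = 3 mg/L
Hourly solids removed = Q * dTSS = 80.7 m^3/h * 3 mg/L = 242.1 g/h  (m^3/h * mg/L = g/h)
Daily solids removed = 242.1 * 24 = 5810.4 g/day
Convert g to kg: 5810.4 / 1000 = 5.8104 kg/day

5.8104 kg/day


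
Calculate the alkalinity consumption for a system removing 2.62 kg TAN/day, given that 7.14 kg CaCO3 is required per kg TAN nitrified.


Alkalinity factor: 7.14 kg CaCO3 consumed per kg TAN nitrified
alk = 2.62 kg TAN * 7.14 = 18.7068 kg CaCO3/day

18.7068 kg CaCO3/day


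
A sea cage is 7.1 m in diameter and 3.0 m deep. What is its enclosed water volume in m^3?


r = d/2 = 7.1/2 = 3.55 m
Base area = pi*r^2 = pi*3.55^2 = 39.591921 m^2
Volume = 39.591921 * 3.0 = 118.776 m^3

118.776 m^3


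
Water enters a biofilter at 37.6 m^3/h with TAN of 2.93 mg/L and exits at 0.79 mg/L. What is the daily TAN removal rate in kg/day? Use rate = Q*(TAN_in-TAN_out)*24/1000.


Concentration drop: TAN_in - TAN_out = 2.93 - 0.79 = 2.14 mg/L
Hourly TAN removed = Q * dTAN = 37.6 m^3/h * 2.14 mg/L = 80.464 g/h  (m^3/h * mg/L = g/h)
Daily TAN removed = 80.464 * 24 = 1931.136 g/day
Convert to kg/day: 1931.136 / 1000 = 1.931136 kg/day

1.931136 kg/day


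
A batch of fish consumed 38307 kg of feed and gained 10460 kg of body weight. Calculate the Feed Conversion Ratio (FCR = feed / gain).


FCR = feed consumed / weight gained
FCR = 38307 kg / 10460 kg = 3.66224

3.66224


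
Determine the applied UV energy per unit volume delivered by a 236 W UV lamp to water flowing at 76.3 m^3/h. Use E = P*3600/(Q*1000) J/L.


Energy delivered per hour = 236 W * 3600 s = 849600 J/h
Volume treated per hour = 76.3 m^3/h * 1000 = 76300 L/h
dose = 849600 / 76300 = 11.135 J/L

11.135 J/L


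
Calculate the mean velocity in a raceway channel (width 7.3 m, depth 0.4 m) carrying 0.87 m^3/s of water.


Cross-sectional area = W * d = 7.3 * 0.4 = 2.92 m^2
Velocity = Q / A = 0.87 / 2.92 = 0.297945 m/s

0.297945 m/s


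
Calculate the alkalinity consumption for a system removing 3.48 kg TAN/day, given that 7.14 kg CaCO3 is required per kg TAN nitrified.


Alkalinity factor: 7.14 kg CaCO3 consumed per kg TAN nitrified
alk = 3.48 kg TAN * 7.14 = 24.8472 kg CaCO3/day

24.8472 kg CaCO3/day


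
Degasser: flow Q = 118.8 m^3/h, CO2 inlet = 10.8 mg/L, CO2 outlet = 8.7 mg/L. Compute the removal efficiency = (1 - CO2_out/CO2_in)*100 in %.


CO2_out / CO2_in = 8.7 / 10.8 = 0.80555556
Fraction remaining = 0.80555556
efficiency = (1 - 0.80555556) * 100 = 19.4444 %

19.4444 %


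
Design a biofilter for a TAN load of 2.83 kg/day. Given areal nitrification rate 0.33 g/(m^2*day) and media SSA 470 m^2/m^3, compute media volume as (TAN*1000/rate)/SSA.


A = 2.83*1000 / 0.33 = 8575.7576 m^2
V = 8575.7576 / 470 = 18.2463

18.2463 m^3


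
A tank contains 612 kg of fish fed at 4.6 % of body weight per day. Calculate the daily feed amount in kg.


Feeding rate fraction = 4.6% / 100 = 0.046
Daily feed = 612 kg * 0.046 = 28.152 kg/day

28.152 kg/day


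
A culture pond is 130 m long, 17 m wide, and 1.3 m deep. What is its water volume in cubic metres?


Base area = L * W = 130 * 17 = 2210 m^2
Volume = area * depth = 2210 * 1.3 = 2873 m^3

2873 m^3


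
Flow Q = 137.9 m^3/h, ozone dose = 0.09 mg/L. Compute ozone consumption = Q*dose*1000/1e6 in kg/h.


O3 demand (mg/h) = Q * dose * 1000 = 137.9 * 0.09 * 1000 = 12411 mg/h
Convert mg to kg: 12411 / 1e6 = 0.012411 kg/h

0.012411 kg/h


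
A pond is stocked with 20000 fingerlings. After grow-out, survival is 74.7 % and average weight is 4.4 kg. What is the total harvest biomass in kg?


Survivors = 20000 * 74.7/100 = 14940 fish
Harvest biomass = survivors * W_f = 14940 * 4.4 = 65736 kg

65736 kg


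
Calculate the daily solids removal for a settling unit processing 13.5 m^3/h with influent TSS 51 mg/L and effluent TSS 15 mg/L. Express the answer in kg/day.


Concentration drop: TSS_in - TSS_out = 51 - 15 = 36 mg/L
Hourly solids removed = Q * dTSS = 13.5 m^3/h * 36 mg/L = 486 g/h  (m^3/h * mg/L = g/h)
Daily solids removed = 486 * 24 = 11664 g/day
Convert g to kg: 11664 / 1000 = 11.664 kg/day

11.664 kg/day


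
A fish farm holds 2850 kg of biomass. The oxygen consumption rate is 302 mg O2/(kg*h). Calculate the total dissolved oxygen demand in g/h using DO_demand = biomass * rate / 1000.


Total O2 consumption (mg/h) = 2850 kg * 302 mg/(kg*h) = 860700 mg/h
Convert to g/h: 860700 / 1000 = 860.7 g/h

860.7 g/h


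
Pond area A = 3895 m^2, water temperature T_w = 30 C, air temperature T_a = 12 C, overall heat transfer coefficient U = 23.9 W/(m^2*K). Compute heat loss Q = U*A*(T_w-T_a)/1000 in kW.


Temperature difference dT = 30 - 12 = 18 K
Heat loss (W) = U * A * dT = 23.9 * 3895 * 18 = 1675629 W
Convert to kW: 1675629 / 1000 = 1675.629 kW

1675.629 kW


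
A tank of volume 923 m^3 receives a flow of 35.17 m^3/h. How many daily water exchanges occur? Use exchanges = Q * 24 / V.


Daily flow volume = 35.17 m^3/h * 24 h = 844.08 m^3/day
Exchanges = daily flow / tank volume = 844.08 / 923 = 0.914496 exchanges/day

0.914496 exchanges/day


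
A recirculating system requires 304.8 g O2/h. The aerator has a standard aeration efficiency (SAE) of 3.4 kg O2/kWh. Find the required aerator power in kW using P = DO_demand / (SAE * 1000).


SAE in g O2/kWh = 3.4 * 1000 = 3400 g/kWh
P = DO_demand / SAE_g = 304.8 / 3400 = 0.0896471 kW

0.0896471 kW


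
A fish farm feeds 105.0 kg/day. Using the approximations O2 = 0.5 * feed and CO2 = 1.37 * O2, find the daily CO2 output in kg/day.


O2 = 105.0 * 0.5 = 52.5
CO2 = 52.5 * 1.37 = 71.925

71.925 kg/day


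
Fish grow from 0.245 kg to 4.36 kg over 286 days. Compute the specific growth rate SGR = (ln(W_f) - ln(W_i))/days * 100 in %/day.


ln(W_f) = ln(4.36) = 1.4724721
ln(W_i) = ln(0.245) = -1.4064971
ln(W_f) - ln(W_i) = 1.4724721 - -1.4064971 = 2.8789692
SGR = 2.8789692 / 286 * 100 = 1.00663 %/day

1.00663 %/day


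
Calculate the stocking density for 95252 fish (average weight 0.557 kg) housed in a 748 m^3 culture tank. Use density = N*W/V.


Total biomass = 95252 fish * 0.557 kg = 53055.364 kg
Density = total biomass / volume = 53055.364 / 748 = 70.9296 kg/m^3

70.9296 kg/m^3


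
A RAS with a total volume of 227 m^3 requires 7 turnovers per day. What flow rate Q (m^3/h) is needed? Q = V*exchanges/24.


Daily recirculation volume = 227 m^3 * 7 = 1589 m^3/day
Flow rate Q = daily volume / 24 h = 1589 / 24 = 66.2083 m^3/h

66.2083 m^3/h


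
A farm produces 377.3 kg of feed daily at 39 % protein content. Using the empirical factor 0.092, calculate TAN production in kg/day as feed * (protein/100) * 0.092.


Protein in feed = 377.3 * 39/100 = 147.147 kg/day
TAN = protein * 0.092 = 147.147 * 0.092 = 13.537524 kg/day

13.537524 kg/day


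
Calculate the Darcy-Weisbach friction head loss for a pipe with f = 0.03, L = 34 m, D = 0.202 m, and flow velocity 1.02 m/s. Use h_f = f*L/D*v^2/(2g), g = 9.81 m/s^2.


v^2 = 1.02^2 = 1.0404 m^2/s^2
L/D = 34/0.202 = 168.31683
h_f = f*(L/D)*v^2/(2g) = 0.03 * 168.31683 * 1.0404 / 19.62 = 0.267763 m

0.267763 m


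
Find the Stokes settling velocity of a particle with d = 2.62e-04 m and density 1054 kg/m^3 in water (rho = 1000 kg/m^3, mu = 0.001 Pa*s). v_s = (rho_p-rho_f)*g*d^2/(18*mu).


Density difference: rho_p - rho_f = 1054 - 1000 = 54 kg/m^3
d^2 = (2.62e-04)^2 = 6.8644e-08 m^2
Numerator = (rho_p - rho_f) * g * d^2 = 54 * 9.81 * 6.8644e-08 = 3.6363473e-05
Denominator = 18 * mu = 18 * 0.001 = 0.018
v_s = 3.6363473e-05 / 0.018 = 0.00202019 m/s
Check: Re = rho_f * v_s * d / mu = 1000 * 0.00202019 * 2.62e-04 / 0.001 = 0.529 < 1, so Stokes' law applies.

0.00202019 m/s


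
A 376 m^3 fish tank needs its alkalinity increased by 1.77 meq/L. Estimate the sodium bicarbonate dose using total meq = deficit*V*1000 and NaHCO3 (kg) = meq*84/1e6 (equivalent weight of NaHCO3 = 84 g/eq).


Tank volume in L = 376 m^3 * 1000 = 376000 L
Total meq required = 1.77 meq/L * 376000 L = 665520 meq
NaHCO3 mass = 665520 meq * 84 mg/meq / 1e6 = 55.9037 kg

55.9037 kg


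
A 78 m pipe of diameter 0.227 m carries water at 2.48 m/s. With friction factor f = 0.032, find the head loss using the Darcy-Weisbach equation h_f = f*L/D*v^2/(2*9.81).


v^2 = 2.48^2 = 6.1504 m^2/s^2
L/D = 78/0.227 = 343.61233
h_f = f*(L/D)*v^2/(2g) = 0.032 * 343.61233 * 6.1504 / 19.62 = 3.44686 m

3.44686 m


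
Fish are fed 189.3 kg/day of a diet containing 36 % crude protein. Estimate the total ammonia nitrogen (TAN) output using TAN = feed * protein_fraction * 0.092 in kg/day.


Protein in feed = 189.3 * 36/100 = 68.148 kg/day
TAN = protein * 0.092 = 68.148 * 0.092 = 6.269616 kg/day

6.269616 kg/day


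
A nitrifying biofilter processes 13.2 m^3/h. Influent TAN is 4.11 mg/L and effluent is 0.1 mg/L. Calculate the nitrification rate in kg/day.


Concentration drop: TAN_in - TAN_out = 4.11 - 0.1 = 4.01 mg/L
Hourly TAN removed = Q * dTAN = 13.2 m^3/h * 4.01 mg/L = 52.932 g/h  (m^3/h * mg/L = g/h)
Daily TAN removed = 52.932 * 24 = 1270.368 g/day
Convert to kg/day: 1270.368 / 1000 = 1.270368 kg/day

1.270368 kg/day


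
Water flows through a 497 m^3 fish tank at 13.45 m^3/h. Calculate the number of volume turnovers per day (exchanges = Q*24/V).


Daily flow volume = 13.45 m^3/h * 24 h = 322.8 m^3/day
Exchanges = daily flow / tank volume = 322.8 / 497 = 0.649497 exchanges/day

0.649497 exchanges/day


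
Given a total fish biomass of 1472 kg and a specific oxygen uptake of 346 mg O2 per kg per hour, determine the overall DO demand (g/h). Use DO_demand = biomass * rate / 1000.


Total O2 consumption (mg/h) = 1472 kg * 346 mg/(kg*h) = 509312 mg/h
Convert to g/h: 509312 / 1000 = 509.312 g/h

509.312 g/h


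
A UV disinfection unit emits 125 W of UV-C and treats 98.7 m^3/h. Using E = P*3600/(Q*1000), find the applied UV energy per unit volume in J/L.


Energy delivered per hour = 125 W * 3600 s = 450000 J/h
Volume treated per hour = 98.7 m^3/h * 1000 = 98700 L/h
dose = 450000 / 98700 = 4.55927 J/L

4.55927 J/L


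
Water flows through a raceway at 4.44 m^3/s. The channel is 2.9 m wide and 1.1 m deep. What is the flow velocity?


Cross-sectional area = W * d = 2.9 * 1.1 = 3.19 m^2
Velocity = Q / A = 4.44 / 3.19 = 1.39185 m/s

1.39185 m/s


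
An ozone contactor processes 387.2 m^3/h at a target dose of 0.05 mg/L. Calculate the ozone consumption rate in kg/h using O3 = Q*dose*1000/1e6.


O3 demand (mg/h) = Q * dose * 1000 = 387.2 * 0.05 * 1000 = 19360 mg/h
Convert mg to kg: 19360 / 1e6 = 0.01936 kg/h

0.01936 kg/h


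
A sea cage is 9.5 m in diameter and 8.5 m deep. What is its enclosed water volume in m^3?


r = d/2 = 9.5/2 = 4.75 m
Base area = pi*r^2 = pi*4.75^2 = 70.882184 m^2
Volume = 70.882184 * 8.5 = 602.499 m^3

602.499 m^3


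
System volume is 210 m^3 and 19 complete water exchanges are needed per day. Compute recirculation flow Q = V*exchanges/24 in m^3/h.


Daily recirculation volume = 210 m^3 * 19 = 3990 m^3/day
Flow rate Q = daily volume / 24 h = 3990 / 24 = 166.25 m^3/h

166.25 m^3/h


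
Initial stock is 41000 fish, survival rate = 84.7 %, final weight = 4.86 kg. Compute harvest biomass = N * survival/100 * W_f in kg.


Survivors = 41000 * 84.7/100 = 34727 fish
Harvest biomass = survivors * W_f = 34727 * 4.86 = 168773.22 kg

168773.22 kg


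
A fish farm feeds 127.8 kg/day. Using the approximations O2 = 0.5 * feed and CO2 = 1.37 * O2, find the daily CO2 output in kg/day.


O2 = 127.8 * 0.5 = 63.9
CO2 = 63.9 * 1.37 = 87.543

87.543 kg/day


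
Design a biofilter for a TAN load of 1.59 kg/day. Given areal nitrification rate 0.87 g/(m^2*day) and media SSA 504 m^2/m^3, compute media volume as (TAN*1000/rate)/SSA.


A = 1.59*1000 / 0.87 = 1827.5862 m^2
V = 1827.5862 / 504 = 3.62616

3.62616 m^3


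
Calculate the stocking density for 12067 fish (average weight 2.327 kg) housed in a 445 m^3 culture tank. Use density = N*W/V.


Total biomass = 12067 fish * 2.327 kg = 28079.909 kg
Density = total biomass / volume = 28079.909 / 445 = 63.1009 kg/m^3

63.1009 kg/m^3


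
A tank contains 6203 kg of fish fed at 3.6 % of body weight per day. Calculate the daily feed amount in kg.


Feeding rate fraction = 3.6% / 100 = 0.036
Daily feed = 6203 kg * 0.036 = 223.308 kg/day

223.308 kg/day


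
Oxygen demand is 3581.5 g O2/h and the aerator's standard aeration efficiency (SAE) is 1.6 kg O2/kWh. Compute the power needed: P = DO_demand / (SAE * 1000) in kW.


SAE in g O2/kWh = 1.6 * 1000 = 1600 g/kWh
P = DO_demand / SAE_g = 3581.5 / 1600 = 2.23844 kW

2.23844 kW


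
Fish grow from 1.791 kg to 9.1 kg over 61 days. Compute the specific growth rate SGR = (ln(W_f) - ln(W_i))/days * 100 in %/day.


ln(W_f) = ln(9.1) = 2.2082744
ln(W_i) = ln(1.791) = 0.58277412
ln(W_f) - ln(W_i) = 2.2082744 - 0.58277412 = 1.6255003
SGR = 1.6255003 / 61 * 100 = 2.66475 %/day

2.66475 %/day


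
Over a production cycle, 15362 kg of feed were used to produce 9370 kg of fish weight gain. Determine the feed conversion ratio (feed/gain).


FCR = feed consumed / weight gained
FCR = 15362 kg / 9370 kg = 1.63949

1.63949


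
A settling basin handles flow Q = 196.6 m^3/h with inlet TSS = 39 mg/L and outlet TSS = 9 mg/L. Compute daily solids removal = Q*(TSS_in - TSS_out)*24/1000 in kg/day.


Concentration drop: TSS_in - TSS_out = 39 - 9 = 30 mg/L
Hourly solids removed = Q * dTSS = 196.6 m^3/h * 30 mg/L = 5898 g/h  (m^3/h * mg/L = g/h)
Daily solids removed = 5898 * 24 = 141552 g/day
Convert g to kg: 141552 / 1000 = 141.552 kg/day

141.552 kg/day


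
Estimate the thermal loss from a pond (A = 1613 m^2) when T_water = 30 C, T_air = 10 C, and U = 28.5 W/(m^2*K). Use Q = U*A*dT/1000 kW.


Temperature difference dT = 30 - 10 = 20 K
Heat loss (W) = U * A * dT = 28.5 * 1613 * 20 = 919410 W
Convert to kW: 919410 / 1000 = 919.41 kW

919.41 kW


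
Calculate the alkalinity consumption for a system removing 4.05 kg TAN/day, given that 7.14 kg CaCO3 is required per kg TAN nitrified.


Alkalinity factor: 7.14 kg CaCO3 consumed per kg TAN nitrified
alk = 4.05 kg TAN * 7.14 = 28.917 kg CaCO3/day

28.917 kg CaCO3/day


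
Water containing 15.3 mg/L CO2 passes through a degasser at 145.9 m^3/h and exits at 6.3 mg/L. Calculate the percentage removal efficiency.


CO2_out / CO2_in = 6.3 / 15.3 = 0.41176471
Fraction remaining = 0.41176471
efficiency = (1 - 0.41176471) * 100 = 58.8235 %

58.8235 %


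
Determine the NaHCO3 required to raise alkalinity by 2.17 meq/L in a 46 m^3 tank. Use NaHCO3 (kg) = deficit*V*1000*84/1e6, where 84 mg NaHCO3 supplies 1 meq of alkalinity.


Tank volume in L = 46 m^3 * 1000 = 46000 L
Total meq required = 2.17 meq/L * 46000 L = 99820 meq
NaHCO3 mass = 99820 meq * 84 mg/meq / 1e6 = 8.38488 kg

8.38488 kg


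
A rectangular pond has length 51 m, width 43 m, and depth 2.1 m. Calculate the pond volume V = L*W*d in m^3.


Base area = L * W = 51 * 43 = 2193 m^2
Volume = area * depth = 2193 * 2.1 = 4605.3 m^3

4605.3 m^3


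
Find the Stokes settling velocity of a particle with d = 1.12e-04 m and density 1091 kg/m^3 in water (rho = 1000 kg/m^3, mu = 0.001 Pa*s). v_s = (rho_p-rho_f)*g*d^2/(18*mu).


Density difference: rho_p - rho_f = 1091 - 1000 = 91 kg/m^3
d^2 = (1.12e-04)^2 = 1.2544e-08 m^2
Numerator = (rho_p - rho_f) * g * d^2 = 91 * 9.81 * 1.2544e-08 = 1.1198154e-05
Denominator = 18 * mu = 18 * 0.001 = 0.018
v_s = 1.1198154e-05 / 0.018 = 6.2212e-04 m/s
Check: Re = rho_f * v_s * d / mu = 1000 * 6.2212e-04 * 1.12e-04 / 0.001 = 0.0697 < 1, so Stokes' law applies.

6.2212e-04 m/s


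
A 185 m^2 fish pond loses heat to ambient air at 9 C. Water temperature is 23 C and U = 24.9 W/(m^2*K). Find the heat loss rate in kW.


Temperature difference dT = 23 - 9 = 14 K
Heat loss (W) = U * A * dT = 24.9 * 185 * 14 = 64491 W
Convert to kW: 64491 / 1000 = 64.491 kW

64.491 kW


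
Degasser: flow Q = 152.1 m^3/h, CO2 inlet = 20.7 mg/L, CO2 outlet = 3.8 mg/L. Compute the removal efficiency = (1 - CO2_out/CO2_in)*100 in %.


CO2_out / CO2_in = 3.8 / 20.7 = 0.18357488
Fraction remaining = 0.18357488
efficiency = (1 - 0.18357488) * 100 = 81.6425 %

81.6425 %


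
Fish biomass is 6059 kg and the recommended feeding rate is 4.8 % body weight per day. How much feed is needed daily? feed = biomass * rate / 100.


Feeding rate fraction = 4.8% / 100 = 0.048
Daily feed = 6059 kg * 0.048 = 290.832 kg/day

290.832 kg/day
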